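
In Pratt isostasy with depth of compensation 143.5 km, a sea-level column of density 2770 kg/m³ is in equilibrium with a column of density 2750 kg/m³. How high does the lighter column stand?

1.04 km

ρ_ref D = ρ (D + h) → h = D (ρ_ref − ρ)/ρ.
h = 143.5 km × (2770 − 2750)/2750 = 1.04 km.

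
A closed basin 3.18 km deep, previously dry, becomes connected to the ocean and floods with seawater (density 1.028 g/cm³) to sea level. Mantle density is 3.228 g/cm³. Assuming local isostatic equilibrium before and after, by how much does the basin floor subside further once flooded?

After flooding the water column is d + s deep. Its weight must equal the weight of mantle displaced by the extra subsidence s: (d + s) ρ_w = s ρ_m.
s = d ρ_w / (ρ_m − ρ_w) = 3.18 km × 1.028/(3.228 − 1.028) = 1.49 km.

1.49 km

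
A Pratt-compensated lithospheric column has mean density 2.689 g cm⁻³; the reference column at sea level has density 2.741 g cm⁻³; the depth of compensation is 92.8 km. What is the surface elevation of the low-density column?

1.79 km

ρ_ref D = ρ (D + h) → h = D (ρ_ref − ρ)/ρ.
h = 92.8 km × (2.741 − 2.689)/2.689 = 1.79 km.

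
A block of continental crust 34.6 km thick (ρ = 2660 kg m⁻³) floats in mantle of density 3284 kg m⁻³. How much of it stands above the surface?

6.57 km

Floating equilibrium: submerged depth d = t ρ_obj/ρ_fluid = 34.6 km × 2660/3284 = 28.03 km.
Freeboard = t − d = 34.6 km − 28.03 km = 6.57 km.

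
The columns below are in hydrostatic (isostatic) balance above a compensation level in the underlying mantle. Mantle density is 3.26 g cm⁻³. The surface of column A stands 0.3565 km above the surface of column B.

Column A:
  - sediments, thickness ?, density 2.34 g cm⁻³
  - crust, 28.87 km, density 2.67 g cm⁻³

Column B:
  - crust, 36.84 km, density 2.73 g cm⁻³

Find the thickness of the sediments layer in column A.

Take the compensation level at the base of the deeper column (depth z_c below the surface of column A) and equate Σ ρ_i t_i down to z_c; mantle fills any gap and the z_c terms cancel.
Column A: x×2.34 + 28.87×2.67 + (z_c − 28.87 − x)×3.26
Column B: 0.3565×0 + 36.84×2.73 + (z_c − 0.3565 − 36.84)×3.26
The z_c×3.26 term appears on both sides and cancels. Collect the known terms of each column as K = Σ(ρt)_known − 3.26 × (depth of known layers): K_A = 77.0829 − 3.26×28.87 = −17.0333; K_B = 100.5732 − 3.26×(0.3565 + 36.84) = −20.68739.
Balance: K_A − x×(3.26 − 2.34) = K_B, so x = (K_A − K_B)/(3.26 − 2.34) = 3.65409/0.92 = 3.97 km.

3.97 km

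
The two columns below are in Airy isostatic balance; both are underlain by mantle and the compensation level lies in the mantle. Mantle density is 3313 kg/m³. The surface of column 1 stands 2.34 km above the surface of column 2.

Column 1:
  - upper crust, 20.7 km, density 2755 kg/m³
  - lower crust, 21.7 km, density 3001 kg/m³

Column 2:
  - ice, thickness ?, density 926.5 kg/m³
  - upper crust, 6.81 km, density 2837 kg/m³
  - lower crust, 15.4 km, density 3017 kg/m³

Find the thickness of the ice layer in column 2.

Take the compensation level at the base of the deeper column (depth z_c below the surface of column 1) and equate Σ ρ_i t_i down to z_c; mantle fills any gap and the z_c terms cancel.
Column 1: 20.7×2755 + 21.7×3001 + (z_c − 42.4)×3313
Column 2: 2.34×0 + x×926.5 + 6.81×2837 + 15.4×3017 + (z_c − 2.34 − 22.21 − x)×3313
The z_c×3313 term appears on both sides and cancels. Collect the known terms of each column as K = Σ(ρt)_known − 3313 × (depth of known layers): K_1 = 122150.2 − 3313×42.4 = −18321; K_2 = 65781.77 − 3313×(2.34 + 22.21) = −15552.38.
Balance: K_1 = K_2 − x×(3313 − 926.5), so x = (K_2 − K_1)/(3313 − 926.5) = 2768.62/2386.5 = 1.16 km.

1.16 km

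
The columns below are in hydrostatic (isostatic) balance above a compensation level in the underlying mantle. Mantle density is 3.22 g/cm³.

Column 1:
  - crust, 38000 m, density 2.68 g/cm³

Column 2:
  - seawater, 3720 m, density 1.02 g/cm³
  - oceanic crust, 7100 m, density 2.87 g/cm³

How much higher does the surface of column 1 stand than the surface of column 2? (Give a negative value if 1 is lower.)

3060 m

For any compensation level in the mantle, the mantle terms cancel and isostasy reduces to e = (Σt_1 − Σt_2) − (Σ(ρt)_1 − Σ(ρt)_2) / ρ_m.
Σt_1 = 38000 m; Σt_2 = 10820 m; Σ(ρt)_1 = 101840; Σ(ρt)_2 = 24171.4 (in m·g/cm³).
e = (38000 − 10820) − (101840 − 24171.4) / 3.22 = 3060 m.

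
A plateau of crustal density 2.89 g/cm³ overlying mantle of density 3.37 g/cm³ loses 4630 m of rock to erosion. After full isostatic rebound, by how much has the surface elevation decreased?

659 m

Rebound u = e ρ_c/ρ_m = 4630 m × 2.89/3.37 = 3971 m.
Net surface drop = e − u = 4630 m − 3971 m = e (ρ_m − ρ_c)/ρ_m = 659 m.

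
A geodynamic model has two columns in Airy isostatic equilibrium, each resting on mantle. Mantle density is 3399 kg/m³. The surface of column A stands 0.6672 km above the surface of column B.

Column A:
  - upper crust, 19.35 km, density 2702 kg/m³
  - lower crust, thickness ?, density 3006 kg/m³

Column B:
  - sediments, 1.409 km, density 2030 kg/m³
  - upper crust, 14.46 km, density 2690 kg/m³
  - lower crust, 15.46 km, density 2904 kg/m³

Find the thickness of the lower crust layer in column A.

21.9 km

Take the compensation level at the base of the deeper column (depth z_c below the surface of column A) and equate Σ ρ_i t_i down to z_c; mantle fills any gap and the z_c terms cancel.
Column A: 19.35×2702 + x×3006 + (z_c − 19.35 − x)×3399
Column B: 0.6672×0 + 1.409×2030 + 14.46×2690 + 15.46×2904 + (z_c − 0.6672 − 31.329)×3399
The z_c×3399 term appears on both sides and cancels. Collect the known terms of each column as K = Σ(ρt)_known − 3399 × (depth of known layers): K_A = 52283.7 − 3399×19.35 = −13486.95; K_B = 86653.51 − 3399×(0.6672 + 31.329) = −22101.5738.
Balance: K_A − x×(3399 − 3006) = K_B, so x = (K_A − K_B)/(3399 − 3006) = 8614.62/393 = 21.9 km.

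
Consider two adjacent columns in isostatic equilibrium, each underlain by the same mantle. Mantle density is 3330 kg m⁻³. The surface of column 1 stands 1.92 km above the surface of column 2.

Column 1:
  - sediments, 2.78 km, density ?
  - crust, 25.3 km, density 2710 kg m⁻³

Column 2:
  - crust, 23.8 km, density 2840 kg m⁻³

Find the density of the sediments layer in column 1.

2480 kg m⁻³

Take the compensation level at the base of the deeper column (depth z_c below the surface of column 1) and equate Σ ρ_i t_i down to z_c; mantle fills any gap and the z_c terms cancel.
Column 1: 2.78×ρ + 25.3×2710 + (z_c − 28.08)×3330
Column 2: 1.92×0 + 23.8×2840 + (z_c − 1.92 − 23.8)×3330
The z_c×3330 term appears on both sides and cancels. Collect the known terms of each column as K = Σ(ρt)_known − 3330 × (depth of known layers): K_1 = 68563 − 3330×28.08 = −24943.4; K_2 = 67592 − 3330×(1.92 + 23.8) = −18055.6.
Balance: K_1 + 2.78×ρ = K_2, so ρ = (K_2 − K_1)/2.78 = 6887.8/2.78 = 2480 kg m⁻³.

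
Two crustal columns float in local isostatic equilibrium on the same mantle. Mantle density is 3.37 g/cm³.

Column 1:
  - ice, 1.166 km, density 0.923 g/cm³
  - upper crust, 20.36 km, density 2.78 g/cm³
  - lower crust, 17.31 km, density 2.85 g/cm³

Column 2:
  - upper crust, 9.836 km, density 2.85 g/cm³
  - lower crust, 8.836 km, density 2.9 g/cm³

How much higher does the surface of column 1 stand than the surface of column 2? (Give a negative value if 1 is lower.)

4.33 km

For any compensation level in the mantle, the mantle terms cancel and isostasy reduces to e = (Σt_1 − Σt_2) − (Σ(ρt)_1 − Σ(ρt)_2) / ρ_m.
Σt_1 = 38.836 km; Σt_2 = 18.672 km; Σ(ρt)_1 = 107.010518; Σ(ρt)_2 = 53.657 (in km·g/cm³).
e = (38.836 − 18.672) − (107.010518 − 53.657) / 3.37 = 4.33 km.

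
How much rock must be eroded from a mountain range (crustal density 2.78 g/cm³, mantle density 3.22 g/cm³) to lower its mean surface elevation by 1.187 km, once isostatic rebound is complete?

8.69 km

Net drop Δ = e − u = e − e ρ_c/ρ_m = e (ρ_m − ρ_c)/ρ_m.
e = Δ ρ_m/(ρ_m − ρ_c) = 1.187 km × 3.22/0.44 = 8.69 km.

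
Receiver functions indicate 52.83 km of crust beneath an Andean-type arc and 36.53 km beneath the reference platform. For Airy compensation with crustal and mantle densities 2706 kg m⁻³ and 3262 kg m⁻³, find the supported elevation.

2.78 km

Excess crust Δ = 52.83 km − 36.53 km = 16.3 km, split between elevation h and root r with h + r = Δ.
Airy balance ρ_c h = (ρ_m − ρ_c) r gives r = h ρ_c/(ρ_m − ρ_c), so h (1 + ρ_c/(ρ_m − ρ_c)) = Δ, i.e. h = Δ (ρ_m − ρ_c)/ρ_m.
h = 16.3 km × 556/3262 = 2.78 km.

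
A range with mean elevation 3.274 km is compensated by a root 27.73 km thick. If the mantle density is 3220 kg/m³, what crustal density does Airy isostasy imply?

2880 kg/m³

ρ_c h = (ρ_m − ρ_c) r → ρ_c (h + r) = ρ_m r → ρ_c = ρ_m r / (h + r).
ρ_c = 3220 × 27.73 km / (3.274 km + 27.73 km) = 2880 kg/m³.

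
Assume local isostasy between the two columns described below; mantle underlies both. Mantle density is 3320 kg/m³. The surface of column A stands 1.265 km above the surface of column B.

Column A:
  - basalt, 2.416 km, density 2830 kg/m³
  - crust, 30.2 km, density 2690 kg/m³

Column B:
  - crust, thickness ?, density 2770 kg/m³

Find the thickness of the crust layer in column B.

Take the compensation level at the base of the deeper column (depth z_c below the surface of column A) and equate Σ ρ_i t_i down to z_c; mantle fills any gap and the z_c terms cancel.
Column A: 2.416×2830 + 30.2×2690 + (z_c − 32.616)×3320
Column B: 1.265×0 + x×2770 + (z_c − 1.265 − 0 − x)×3320
The z_c×3320 term appears on both sides and cancels. Collect the known terms of each column as K = Σ(ρt)_known − 3320 × (depth of known layers): K_A = 88075.28 − 3320×32.616 = −20209.84; K_B = 0 − 3320×(1.265 + 0) = −4199.8.
Balance: K_A = K_B − x×(3320 − 2770), so x = (K_B − K_A)/(3320 − 2770) = 16010/550 = 29.1 km.

29.1 km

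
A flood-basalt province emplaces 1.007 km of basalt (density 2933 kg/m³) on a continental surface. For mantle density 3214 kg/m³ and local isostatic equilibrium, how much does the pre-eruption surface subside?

Subaerial loading: s = t ρ_load / ρ_m.
s = 1.007 km × 2933/3214 = 0.919 km.

0.919 km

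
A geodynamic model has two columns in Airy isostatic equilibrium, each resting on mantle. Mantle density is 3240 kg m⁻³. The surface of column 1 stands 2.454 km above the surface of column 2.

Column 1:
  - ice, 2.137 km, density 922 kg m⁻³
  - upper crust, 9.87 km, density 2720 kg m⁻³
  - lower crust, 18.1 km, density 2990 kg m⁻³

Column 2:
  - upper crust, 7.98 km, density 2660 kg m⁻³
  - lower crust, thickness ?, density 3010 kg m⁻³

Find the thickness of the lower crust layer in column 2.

Take the compensation level at the base of the deeper column (depth z_c below the surface of column 1) and equate Σ ρ_i t_i down to z_c; mantle fills any gap and the z_c terms cancel.
Column 1: 2.137×922 + 9.87×2720 + 18.1×2990 + (z_c − 30.107)×3240
Column 2: 2.454×0 + 7.98×2660 + x×3010 + (z_c − 2.454 − 7.98 − x)×3240
The z_c×3240 term appears on both sides and cancels. Collect the known terms of each column as K = Σ(ρt)_known − 3240 × (depth of known layers): K_1 = 82935.714 − 3240×30.107 = −14610.966; K_2 = 21226.8 − 3240×(2.454 + 7.98) = −12579.36.
Balance: K_1 = K_2 − x×(3240 − 3010), so x = (K_2 − K_1)/(3240 − 3010) = 2031.61/230 = 8.83 km.

8.83 km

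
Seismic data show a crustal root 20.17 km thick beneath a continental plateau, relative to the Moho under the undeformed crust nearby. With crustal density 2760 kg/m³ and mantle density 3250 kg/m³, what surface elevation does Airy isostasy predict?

3.58 km

By Archimedes' principle applied to the lithosphere: ρ_c h = (ρ_m − ρ_c) r.
h = r (ρ_m − ρ_c) / ρ_c = 20.17 km × (3250 − 2760) / 2760 = 3.58 km.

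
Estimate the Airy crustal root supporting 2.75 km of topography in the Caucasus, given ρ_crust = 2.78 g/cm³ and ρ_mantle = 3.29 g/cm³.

In Airy isostatic equilibrium: the weight of the topography is balanced by the buoyancy of the root, ρ_c h = (ρ_m − ρ_c) r.
r = h · ρ_c / (ρ_m − ρ_c) = 2.75 km × 2.78 / (3.29 − 2.78) = 15 km.

15 km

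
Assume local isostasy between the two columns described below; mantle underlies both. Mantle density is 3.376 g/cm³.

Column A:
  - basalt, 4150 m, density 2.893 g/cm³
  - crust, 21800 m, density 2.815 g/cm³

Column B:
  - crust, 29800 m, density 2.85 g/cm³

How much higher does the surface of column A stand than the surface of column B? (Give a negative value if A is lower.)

−427 m

For any compensation level in the mantle, the mantle terms cancel and isostasy reduces to e = (Σt_A − Σt_B) − (Σ(ρt)_A − Σ(ρt)_B) / ρ_m.
Σt_A = 25950 m; Σt_B = 29800 m; Σ(ρt)_A = 73372.95; Σ(ρt)_B = 84930 (in m·g/cm³).
e = (25950 − 29800) − (73372.95 − 84930) / 3.376 = −427 m.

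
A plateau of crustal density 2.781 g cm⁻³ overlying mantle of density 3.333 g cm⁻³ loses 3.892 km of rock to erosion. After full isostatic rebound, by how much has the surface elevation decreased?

0.645 km

Rebound u = e ρ_c/ρ_m = 3.892 km × 2.781/3.333 = 3.247 km.
Net surface drop = e − u = 3.892 km − 3.247 km = e (ρ_m − ρ_c)/ρ_m = 0.645 km.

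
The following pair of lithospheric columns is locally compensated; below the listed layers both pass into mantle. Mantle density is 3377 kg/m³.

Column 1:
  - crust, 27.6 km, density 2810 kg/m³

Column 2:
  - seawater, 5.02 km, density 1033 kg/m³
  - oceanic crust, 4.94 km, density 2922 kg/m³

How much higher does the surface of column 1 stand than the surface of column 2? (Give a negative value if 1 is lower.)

0.484 km

For any compensation level in the mantle, the mantle terms cancel and isostasy reduces to e = (Σt_1 − Σt_2) − (Σ(ρt)_1 − Σ(ρt)_2) / ρ_m.
Σt_1 = 27.6 km; Σt_2 = 9.96 km; Σ(ρt)_1 = 77556; Σ(ρt)_2 = 19620.34 (in km·kg/m³).
e = (27.6 − 9.96) − (77556 − 19620.34) / 3377 = 0.484 km.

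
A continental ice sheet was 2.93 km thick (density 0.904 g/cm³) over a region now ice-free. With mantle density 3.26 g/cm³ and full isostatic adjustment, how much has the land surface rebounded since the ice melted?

0.812 km

Removing the load lets mantle flow back in; uplift u satisfies ρ_ice t = ρ_m u.
u = t ρ_ice/ρ_m = 2.93 km × 0.904/3.26 = 0.812 km.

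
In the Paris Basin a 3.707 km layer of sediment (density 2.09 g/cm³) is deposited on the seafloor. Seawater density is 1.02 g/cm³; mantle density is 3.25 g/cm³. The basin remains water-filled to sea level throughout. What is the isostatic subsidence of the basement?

1.78 km

Submarine loading: the sediment displaces seawater, and the subsidence is in turn flooded, so s (ρ_m − ρ_w) = t (ρ_sed − ρ_w).
s = 3.707 km × (2.09 − 1.02) / (3.25 − 1.02) = 1.78 km.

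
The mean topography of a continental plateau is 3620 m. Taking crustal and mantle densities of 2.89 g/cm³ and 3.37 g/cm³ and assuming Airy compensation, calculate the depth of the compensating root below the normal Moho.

For local isostatic compensation: the weight of the topography is balanced by the buoyancy of the root, ρ_c h = (ρ_m − ρ_c) r.
r = h · ρ_c / (ρ_m − ρ_c) = 3620 m × 2.89 / (3.37 − 2.89) = 21800 m.

21800 m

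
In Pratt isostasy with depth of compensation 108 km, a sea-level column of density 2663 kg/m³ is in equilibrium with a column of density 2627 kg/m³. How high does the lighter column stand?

ρ_ref D = ρ (D + h) → h = D (ρ_ref − ρ)/ρ.
h = 108 km × (2663 − 2627)/2627 = 1.48 km.

1.48 km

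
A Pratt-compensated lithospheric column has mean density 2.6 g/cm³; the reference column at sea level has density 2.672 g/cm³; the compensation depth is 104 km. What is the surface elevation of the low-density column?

ρ_ref D = ρ (D + h) → h = D (ρ_ref − ρ)/ρ.
h = 104 km × (2.672 − 2.6)/2.6 = 2.88 km.

2.88 km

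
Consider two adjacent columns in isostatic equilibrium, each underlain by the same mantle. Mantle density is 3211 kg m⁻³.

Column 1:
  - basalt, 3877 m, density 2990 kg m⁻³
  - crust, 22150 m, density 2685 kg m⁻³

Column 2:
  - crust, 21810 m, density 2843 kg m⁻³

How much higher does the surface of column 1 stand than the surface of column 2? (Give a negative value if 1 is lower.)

For any compensation level in the mantle, the mantle terms cancel and isostasy reduces to e = (Σt_1 − Σt_2) − (Σ(ρt)_1 − Σ(ρt)_2) / ρ_m.
Σt_1 = 26027 m; Σt_2 = 21810 m; Σ(ρt)_1 = 71064980; Σ(ρt)_2 = 62005830 (in m·kg m⁻³).
e = (26027 − 21810) − (71064980 − 62005830) / 3211 = 1400 m.

1400 m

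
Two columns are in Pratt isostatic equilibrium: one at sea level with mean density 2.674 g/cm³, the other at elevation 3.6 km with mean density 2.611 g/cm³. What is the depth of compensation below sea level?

ρ_ref D = ρ (D + h) → D (ρ_ref − ρ) = ρ h.
D = ρ h/(ρ_ref − ρ) = 2.611 × 3.6 km/(2.674 − 2.611) = 149 km.

149 km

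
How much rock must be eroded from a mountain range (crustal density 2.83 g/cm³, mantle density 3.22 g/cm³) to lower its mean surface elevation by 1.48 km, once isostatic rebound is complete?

Net drop Δ = e − u = e − e ρ_c/ρ_m = e (ρ_m − ρ_c)/ρ_m.
e = Δ ρ_m/(ρ_m − ρ_c) = 1.48 km × 3.22/0.39 = 12.2 km.

12.2 km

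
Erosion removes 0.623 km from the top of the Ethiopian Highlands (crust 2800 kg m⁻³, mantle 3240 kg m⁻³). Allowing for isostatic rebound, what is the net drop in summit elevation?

Rebound u = e ρ_c/ρ_m = 0.623 km × 2800/3240 = 0.5384 km.
Net surface drop = e − u = 0.623 km − 0.5384 km = e (ρ_m − ρ_c)/ρ_m = 0.0846 km.

0.0846 km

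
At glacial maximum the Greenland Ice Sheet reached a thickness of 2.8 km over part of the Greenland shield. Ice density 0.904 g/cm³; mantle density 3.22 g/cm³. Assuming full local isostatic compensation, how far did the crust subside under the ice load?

By Archimedes' principle applied to the lithosphere: the ice load ρ_ice t is balanced by mantle displaced below, ρ_m s.
s = t ρ_ice / ρ_m = 2.8 km × 0.904/3.22 = 0.786 km.

0.786 km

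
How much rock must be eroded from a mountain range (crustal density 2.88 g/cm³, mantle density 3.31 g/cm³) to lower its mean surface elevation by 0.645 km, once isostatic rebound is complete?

4.96 km

Net drop Δ = e − u = e − e ρ_c/ρ_m = e (ρ_m − ρ_c)/ρ_m.
e = Δ ρ_m/(ρ_m − ρ_c) = 0.645 km × 3.31/0.43 = 4.96 km.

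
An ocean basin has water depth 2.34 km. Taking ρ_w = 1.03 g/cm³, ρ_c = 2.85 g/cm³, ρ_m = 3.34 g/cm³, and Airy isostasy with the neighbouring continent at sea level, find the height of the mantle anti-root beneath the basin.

8.69 km

For local isostatic compensation: replacing crust with seawater at the top is compensated by replacing crust with mantle at the base: d (ρ_c − ρ_w) = a (ρ_m − ρ_c).
a = d (ρ_c − ρ_w)/(ρ_m − ρ_c) = 2.34 km × 1.82/0.49 = 8.69 km.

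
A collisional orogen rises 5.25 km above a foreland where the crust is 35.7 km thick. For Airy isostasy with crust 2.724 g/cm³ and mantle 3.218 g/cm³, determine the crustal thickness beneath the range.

69.9 km

Root depth r = h ρ_c / (ρ_m − ρ_c) = 5.25 km × 2.724 / 0.494 = 28.95 km.
Total thickness = T + h + r = 35.7 km + 5.25 km + 28.95 km = 69.9 km.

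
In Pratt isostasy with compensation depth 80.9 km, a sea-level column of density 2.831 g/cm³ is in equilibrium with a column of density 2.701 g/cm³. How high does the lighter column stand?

3.89 km

ρ_ref D = ρ (D + h) → h = D (ρ_ref − ρ)/ρ.
h = 80.9 km × (2.831 − 2.701)/2.701 = 3.89 km.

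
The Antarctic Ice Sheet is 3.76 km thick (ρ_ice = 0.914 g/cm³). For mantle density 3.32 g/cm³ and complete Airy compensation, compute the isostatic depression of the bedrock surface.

1.04 km

By Archimedes' principle applied to the lithosphere: the ice load ρ_ice t is balanced by mantle displaced below, ρ_m s.
s = t ρ_ice / ρ_m = 3.76 km × 0.914/3.32 = 1.04 km.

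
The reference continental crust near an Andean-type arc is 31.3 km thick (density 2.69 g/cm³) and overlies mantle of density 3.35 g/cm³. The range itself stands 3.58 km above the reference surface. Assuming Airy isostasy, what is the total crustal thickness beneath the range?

Root depth r = h ρ_c / (ρ_m − ρ_c) = 3.58 km × 2.69 / 0.66 = 14.59 km.
Total thickness = T + h + r = 31.3 km + 3.58 km + 14.59 km = 49.5 km.

49.5 km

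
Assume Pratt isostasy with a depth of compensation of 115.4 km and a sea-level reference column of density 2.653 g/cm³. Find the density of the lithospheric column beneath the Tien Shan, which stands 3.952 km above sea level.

Pratt balance: ρ_ref D = ρ (D + h).
ρ = ρ_ref D/(D + h) = 2.653 × 115.4 km/(115.4 km + 3.952 km) = 2.57 g/cm³.

2.57 g/cm³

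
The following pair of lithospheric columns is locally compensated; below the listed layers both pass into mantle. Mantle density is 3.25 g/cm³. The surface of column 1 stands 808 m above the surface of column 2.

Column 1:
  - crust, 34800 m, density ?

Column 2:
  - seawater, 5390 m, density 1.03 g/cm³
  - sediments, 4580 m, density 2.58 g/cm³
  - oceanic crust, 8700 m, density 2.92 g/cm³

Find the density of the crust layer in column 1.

2.66 g/cm³

Take the compensation level at the base of the deeper column (depth z_c below the surface of column 1) and equate Σ ρ_i t_i down to z_c; mantle fills any gap and the z_c terms cancel.
Column 1: 34800×ρ + (z_c − 34800)×3.25
Column 2: 808×0 + 5390×1.03 + 4580×2.58 + 8700×2.92 + (z_c − 808 − 18670)×3.25
The z_c×3.25 term appears on both sides and cancels. Collect the known terms of each column as K = Σ(ρt)_known − 3.25 × (depth of known layers): K_1 = 0 − 3.25×34800 = −113100; K_2 = 42772.1 − 3.25×(808 + 18670) = −20531.4.
Balance: K_1 + 34800×ρ = K_2, so ρ = (K_2 − K_1)/34800 = 92568.6/34800 = 2.66 g/cm³.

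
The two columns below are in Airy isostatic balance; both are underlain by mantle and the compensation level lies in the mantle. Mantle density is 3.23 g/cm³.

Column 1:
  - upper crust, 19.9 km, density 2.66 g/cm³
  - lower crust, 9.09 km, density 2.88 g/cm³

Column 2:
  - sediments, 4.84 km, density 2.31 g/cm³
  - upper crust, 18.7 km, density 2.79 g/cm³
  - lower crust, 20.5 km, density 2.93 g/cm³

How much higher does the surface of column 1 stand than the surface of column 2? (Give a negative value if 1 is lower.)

−1.33 km

For any compensation level in the mantle, the mantle terms cancel and isostasy reduces to e = (Σt_1 − Σt_2) − (Σ(ρt)_1 − Σ(ρt)_2) / ρ_m.
Σt_1 = 28.99 km; Σt_2 = 44.04 km; Σ(ρt)_1 = 79.1132; Σ(ρt)_2 = 123.4184 (in km·g/cm³).
e = (28.99 − 44.04) − (79.1132 − 123.4184) / 3.23 = −1.33 km.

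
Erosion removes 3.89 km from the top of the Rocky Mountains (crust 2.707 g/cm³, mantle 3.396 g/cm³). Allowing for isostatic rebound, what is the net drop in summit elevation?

Rebound u = e ρ_c/ρ_m = 3.89 km × 2.707/3.396 = 3.101 km.
Net surface drop = e − u = 3.89 km − 3.101 km = e (ρ_m − ρ_c)/ρ_m = 0.789 km.

0.789 km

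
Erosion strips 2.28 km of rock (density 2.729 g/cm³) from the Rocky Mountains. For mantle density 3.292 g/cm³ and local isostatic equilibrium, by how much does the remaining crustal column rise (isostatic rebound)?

1.89 km

Unloading: uplift u = e ρ_c/ρ_m = 2.28 km × 2.729/3.292 = 1.89 km.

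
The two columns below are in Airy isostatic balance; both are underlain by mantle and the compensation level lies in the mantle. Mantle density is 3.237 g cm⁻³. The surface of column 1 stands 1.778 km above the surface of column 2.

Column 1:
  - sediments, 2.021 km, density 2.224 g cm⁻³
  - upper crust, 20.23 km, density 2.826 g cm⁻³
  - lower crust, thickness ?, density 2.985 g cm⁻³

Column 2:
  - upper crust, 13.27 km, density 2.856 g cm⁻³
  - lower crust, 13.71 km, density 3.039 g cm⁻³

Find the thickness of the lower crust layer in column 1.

12.6 km

Take the compensation level at the base of the deeper column (depth z_c below the surface of column 1) and equate Σ ρ_i t_i down to z_c; mantle fills any gap and the z_c terms cancel.
Column 1: 2.021×2.224 + 20.23×2.826 + x×2.985 + (z_c − 22.251 − x)×3.237
Column 2: 1.778×0 + 13.27×2.856 + 13.71×3.039 + (z_c − 1.778 − 26.98)×3.237
The z_c×3.237 term appears on both sides and cancels. Collect the known terms of each column as K = Σ(ρt)_known − 3.237 × (depth of known layers): K_1 = 61.664684 − 3.237×22.251 = −10.361803; K_2 = 79.56381 − 3.237×(1.778 + 26.98) = −13.525836.
Balance: K_1 − x×(3.237 − 2.985) = K_2, so x = (K_1 − K_2)/(3.237 − 2.985) = 3.16403/0.252 = 12.6 km.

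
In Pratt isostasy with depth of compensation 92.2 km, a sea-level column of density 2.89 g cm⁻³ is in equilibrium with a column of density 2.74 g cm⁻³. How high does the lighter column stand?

5.05 km

ρ_ref D = ρ (D + h) → h = D (ρ_ref − ρ)/ρ.
h = 92.2 km × (2.89 − 2.74)/2.74 = 5.05 km.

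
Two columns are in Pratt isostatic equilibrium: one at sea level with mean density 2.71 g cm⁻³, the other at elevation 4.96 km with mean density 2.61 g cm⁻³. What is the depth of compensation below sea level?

ρ_ref D = ρ (D + h) → D (ρ_ref − ρ) = ρ h.
D = ρ h/(ρ_ref − ρ) = 2.61 × 4.96 km/(2.71 − 2.61) = 129 km.

129 km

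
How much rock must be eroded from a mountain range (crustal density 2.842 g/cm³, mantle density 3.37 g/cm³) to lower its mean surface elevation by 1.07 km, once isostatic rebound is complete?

Net drop Δ = e − u = e − e ρ_c/ρ_m = e (ρ_m − ρ_c)/ρ_m.
e = Δ ρ_m/(ρ_m − ρ_c) = 1.07 km × 3.37/0.528 = 6.83 km.

6.83 km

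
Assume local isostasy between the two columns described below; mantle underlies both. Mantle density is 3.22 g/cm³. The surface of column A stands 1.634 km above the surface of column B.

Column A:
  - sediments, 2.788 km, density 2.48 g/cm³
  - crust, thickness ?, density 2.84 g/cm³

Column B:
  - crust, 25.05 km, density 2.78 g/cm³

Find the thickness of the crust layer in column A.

Take the compensation level at the base of the deeper column (depth z_c below the surface of column A) and equate Σ ρ_i t_i down to z_c; mantle fills any gap and the z_c terms cancel.
Column A: 2.788×2.48 + x×2.84 + (z_c − 2.788 − x)×3.22
Column B: 1.634×0 + 25.05×2.78 + (z_c − 1.634 − 25.05)×3.22
The z_c×3.22 term appears on both sides and cancels. Collect the known terms of each column as K = Σ(ρt)_known − 3.22 × (depth of known layers): K_A = 6.91424 − 3.22×2.788 = −2.06312; K_B = 69.639 − 3.22×(1.634 + 25.05) = −16.28348.
Balance: K_A − x×(3.22 − 2.84) = K_B, so x = (K_A − K_B)/(3.22 − 2.84) = 14.2204/0.38 = 37.4 km.

37.4 km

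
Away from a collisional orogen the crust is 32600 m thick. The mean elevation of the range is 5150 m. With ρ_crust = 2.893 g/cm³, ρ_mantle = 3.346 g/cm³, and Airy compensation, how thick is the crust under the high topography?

70600 m

Root depth r = h ρ_c / (ρ_m − ρ_c) = 5150 m × 2.893 / 0.453 = 32890 m.
Total thickness = T + h + r = 32600 m + 5150 m + 32890 m = 70600 m.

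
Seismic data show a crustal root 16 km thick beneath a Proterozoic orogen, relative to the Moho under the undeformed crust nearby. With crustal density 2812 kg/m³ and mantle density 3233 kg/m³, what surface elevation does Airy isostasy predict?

2.4 km

For local isostatic compensation: ρ_c h = (ρ_m − ρ_c) r.
h = r (ρ_m − ρ_c) / ρ_c = 16 km × (3233 − 2812) / 2812 = 2.4 km.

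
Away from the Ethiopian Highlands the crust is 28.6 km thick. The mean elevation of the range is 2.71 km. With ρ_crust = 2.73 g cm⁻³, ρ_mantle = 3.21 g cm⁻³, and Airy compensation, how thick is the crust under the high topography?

46.7 km

Root depth r = h ρ_c / (ρ_m − ρ_c) = 2.71 km × 2.73 / 0.48 = 15.41 km.
Total thickness = T + h + r = 28.6 km + 2.71 km + 15.41 km = 46.7 km.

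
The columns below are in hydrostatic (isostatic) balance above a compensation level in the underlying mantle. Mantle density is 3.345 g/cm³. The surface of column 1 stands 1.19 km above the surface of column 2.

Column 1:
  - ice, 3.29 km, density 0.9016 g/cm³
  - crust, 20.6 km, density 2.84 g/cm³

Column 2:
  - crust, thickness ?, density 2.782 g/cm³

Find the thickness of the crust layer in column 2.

Take the compensation level at the base of the deeper column (depth z_c below the surface of column 1) and equate Σ ρ_i t_i down to z_c; mantle fills any gap and the z_c terms cancel.
Column 1: 3.29×0.9016 + 20.6×2.84 + (z_c − 23.89)×3.345
Column 2: 1.19×0 + x×2.782 + (z_c − 1.19 − 0 − x)×3.345
The z_c×3.345 term appears on both sides and cancels. Collect the known terms of each column as K = Σ(ρt)_known − 3.345 × (depth of known layers): K_1 = 61.470264 − 3.345×23.89 = −18.441786; K_2 = 0 − 3.345×(1.19 + 0) = −3.98055.
Balance: K_1 = K_2 − x×(3.345 − 2.782), so x = (K_2 − K_1)/(3.345 − 2.782) = 14.4612/0.563 = 25.7 km.

25.7 km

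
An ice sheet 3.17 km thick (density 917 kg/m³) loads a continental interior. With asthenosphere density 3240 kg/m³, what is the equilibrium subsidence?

0.897 km

Isostatic balance requires: the ice load ρ_ice t is balanced by mantle displaced below, ρ_m s.
s = t ρ_ice / ρ_m = 3.17 km × 917/3240 = 0.897 km.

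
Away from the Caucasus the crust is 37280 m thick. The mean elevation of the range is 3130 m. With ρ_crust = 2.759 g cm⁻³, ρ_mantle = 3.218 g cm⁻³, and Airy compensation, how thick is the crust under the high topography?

Root depth r = h ρ_c / (ρ_m − ρ_c) = 3130 m × 2.759 / 0.459 = 18810 m.
Total thickness = T + h + r = 37280 m + 3130 m + 18810 m = 59200 m.

59200 m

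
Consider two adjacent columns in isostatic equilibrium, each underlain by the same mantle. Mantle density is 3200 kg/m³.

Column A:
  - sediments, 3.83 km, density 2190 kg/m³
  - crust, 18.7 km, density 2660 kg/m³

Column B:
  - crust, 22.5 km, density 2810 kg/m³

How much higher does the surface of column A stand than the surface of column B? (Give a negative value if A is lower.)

For any compensation level in the mantle, the mantle terms cancel and isostasy reduces to e = (Σt_A − Σt_B) − (Σ(ρt)_A − Σ(ρt)_B) / ρ_m.
Σt_A = 22.53 km; Σt_B = 22.5 km; Σ(ρt)_A = 58129.7; Σ(ρt)_B = 63225 (in km·kg/m³).
e = (22.53 − 22.5) − (58129.7 − 63225) / 3200 = 1.62 km.

1.62 km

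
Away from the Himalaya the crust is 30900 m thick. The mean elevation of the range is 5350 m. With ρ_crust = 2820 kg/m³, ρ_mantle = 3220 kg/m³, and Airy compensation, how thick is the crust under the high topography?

Root depth r = h ρ_c / (ρ_m − ρ_c) = 5350 m × 2820 / 400 = 37720 m.
Total thickness = T + h + r = 30900 m + 5350 m + 37720 m = 74000 m.

74000 m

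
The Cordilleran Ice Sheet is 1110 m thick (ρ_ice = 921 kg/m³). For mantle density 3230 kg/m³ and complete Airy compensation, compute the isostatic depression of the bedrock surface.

By Archimedes' principle applied to the lithosphere: the ice load ρ_ice t is balanced by mantle displaced below, ρ_m s.
s = t ρ_ice / ρ_m = 1110 m × 921/3230 = 317 m.

317 m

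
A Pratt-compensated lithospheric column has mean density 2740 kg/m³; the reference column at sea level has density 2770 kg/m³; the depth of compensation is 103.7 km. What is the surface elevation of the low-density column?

1.14 km

ρ_ref D = ρ (D + h) → h = D (ρ_ref − ρ)/ρ.
h = 103.7 km × (2770 − 2740)/2740 = 1.14 km.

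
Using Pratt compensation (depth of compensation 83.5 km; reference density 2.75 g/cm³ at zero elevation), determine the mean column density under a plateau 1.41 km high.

2.7 g/cm³

Pratt balance: ρ_ref D = ρ (D + h).
ρ = ρ_ref D/(D + h) = 2.75 × 83.5 km/(83.5 km + 1.41 km) = 2.7 g/cm³.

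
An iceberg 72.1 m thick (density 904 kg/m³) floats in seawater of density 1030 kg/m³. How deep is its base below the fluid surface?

63.3 m

Draft d = t ρ_obj/ρ_fluid = 72.1 m × 904/1030 = 63.3 m.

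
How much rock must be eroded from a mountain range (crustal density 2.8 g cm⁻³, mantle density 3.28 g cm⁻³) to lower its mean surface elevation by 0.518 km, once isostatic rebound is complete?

Net drop Δ = e − u = e − e ρ_c/ρ_m = e (ρ_m − ρ_c)/ρ_m.
e = Δ ρ_m/(ρ_m − ρ_c) = 0.518 km × 3.28/0.48 = 3.54 km.

3.54 km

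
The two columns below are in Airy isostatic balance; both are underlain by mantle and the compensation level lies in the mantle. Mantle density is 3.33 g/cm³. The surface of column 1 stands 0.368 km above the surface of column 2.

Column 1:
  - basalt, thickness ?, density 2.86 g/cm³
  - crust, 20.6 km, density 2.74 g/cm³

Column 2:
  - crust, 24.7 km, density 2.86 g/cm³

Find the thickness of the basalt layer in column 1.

Take the compensation level at the base of the deeper column (depth z_c below the surface of column 1) and equate Σ ρ_i t_i down to z_c; mantle fills any gap and the z_c terms cancel.
Column 1: x×2.86 + 20.6×2.74 + (z_c − 20.6 − x)×3.33
Column 2: 0.368×0 + 24.7×2.86 + (z_c − 0.368 − 24.7)×3.33
The z_c×3.33 term appears on both sides and cancels. Collect the known terms of each column as K = Σ(ρt)_known − 3.33 × (depth of known layers): K_1 = 56.444 − 3.33×20.6 = −12.154; K_2 = 70.642 − 3.33×(0.368 + 24.7) = −12.83444.
Balance: K_1 − x×(3.33 − 2.86) = K_2, so x = (K_1 − K_2)/(3.33 − 2.86) = 0.68044/0.47 = 1.45 km.

1.45 km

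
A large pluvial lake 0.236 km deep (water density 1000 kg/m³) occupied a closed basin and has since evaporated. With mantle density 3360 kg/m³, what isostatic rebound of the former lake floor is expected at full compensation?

u = d ρ_w/ρ_m = 0.236 km × 1000/3360 = 0.0702 km.

0.0702 km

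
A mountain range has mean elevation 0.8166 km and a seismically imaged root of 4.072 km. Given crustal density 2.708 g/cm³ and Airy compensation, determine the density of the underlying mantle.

Airy balance: ρ_c h = (ρ_m − ρ_c) r → ρ_m = ρ_c (1 + h/r).
ρ_m = 2.708 × (1 + 0.8166 km/4.072 km) = 3.25 g/cm³.

3.25 g/cm³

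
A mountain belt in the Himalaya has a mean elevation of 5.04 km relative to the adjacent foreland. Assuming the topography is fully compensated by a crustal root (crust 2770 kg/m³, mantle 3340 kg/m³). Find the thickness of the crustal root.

24.5 km

By Archimedes' principle applied to the lithosphere: the weight of the topography is balanced by the buoyancy of the root, ρ_c h = (ρ_m − ρ_c) r.
r = h · ρ_c / (ρ_m − ρ_c) = 5.04 km × 2770 / (3340 − 2770) = 24.5 km.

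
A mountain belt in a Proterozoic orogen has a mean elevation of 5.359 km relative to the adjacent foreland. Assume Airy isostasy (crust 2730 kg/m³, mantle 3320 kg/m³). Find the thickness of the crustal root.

By Archimedes' principle applied to the lithosphere: the weight of the topography is balanced by the buoyancy of the root, ρ_c h = (ρ_m − ρ_c) r.
r = h · ρ_c / (ρ_m − ρ_c) = 5.359 km × 2730 / (3320 − 2730) = 24.8 km.

24.8 km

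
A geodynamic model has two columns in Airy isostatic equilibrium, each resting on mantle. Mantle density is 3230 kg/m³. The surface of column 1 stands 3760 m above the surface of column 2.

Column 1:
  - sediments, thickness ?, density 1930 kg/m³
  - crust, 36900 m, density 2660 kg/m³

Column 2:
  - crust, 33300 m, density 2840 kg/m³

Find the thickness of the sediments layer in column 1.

3150 m

Take the compensation level at the base of the deeper column (depth z_c below the surface of column 1) and equate Σ ρ_i t_i down to z_c; mantle fills any gap and the z_c terms cancel.
Column 1: x×1930 + 36900×2660 + (z_c − 36900 − x)×3230
Column 2: 3760×0 + 33300×2840 + (z_c − 3760 − 33300)×3230
The z_c×3230 term appears on both sides and cancels. Collect the known terms of each column as K = Σ(ρt)_known − 3230 × (depth of known layers): K_1 = 98154000 − 3230×36900 = −21033000; K_2 = 94572000 − 3230×(3760 + 33300) = −25131800.
Balance: K_1 − x×(3230 − 1930) = K_2, so x = (K_1 − K_2)/(3230 − 1930) = 4098800/1300 = 3150 m.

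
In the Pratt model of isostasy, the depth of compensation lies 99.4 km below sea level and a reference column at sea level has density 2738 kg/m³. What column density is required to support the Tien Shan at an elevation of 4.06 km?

Pratt balance: ρ_ref D = ρ (D + h).
ρ = ρ_ref D/(D + h) = 2738 × 99.4 km/(99.4 km + 4.06 km) = 2630 kg/m³.

2630 kg/m³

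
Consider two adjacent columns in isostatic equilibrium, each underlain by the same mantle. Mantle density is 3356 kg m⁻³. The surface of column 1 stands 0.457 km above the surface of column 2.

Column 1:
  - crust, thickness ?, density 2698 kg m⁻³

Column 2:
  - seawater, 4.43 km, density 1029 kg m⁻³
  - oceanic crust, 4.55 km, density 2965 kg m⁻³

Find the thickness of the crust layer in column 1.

Take the compensation level at the base of the deeper column (depth z_c below the surface of column 1) and equate Σ ρ_i t_i down to z_c; mantle fills any gap and the z_c terms cancel.
Column 1: x×2698 + (z_c − 0 − x)×3356
Column 2: 0.457×0 + 4.43×1029 + 4.55×2965 + (z_c − 0.457 − 8.98)×3356
The z_c×3356 term appears on both sides and cancels. Collect the known terms of each column as K = Σ(ρt)_known − 3356 × (depth of known layers): K_1 = 0 − 3356×0 = 0; K_2 = 18049.22 − 3356×(0.457 + 8.98) = −13621.352.
Balance: K_1 − x×(3356 − 2698) = K_2, so x = (K_1 − K_2)/(3356 − 2698) = 13621.4/658 = 20.7 km.

20.7 km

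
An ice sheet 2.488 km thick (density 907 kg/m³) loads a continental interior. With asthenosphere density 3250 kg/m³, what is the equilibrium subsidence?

Equating mass per unit area of the two columns: the ice load ρ_ice t is balanced by mantle displaced below, ρ_m s.
s = t ρ_ice / ρ_m = 2.488 km × 907/3250 = 0.694 km.

0.694 km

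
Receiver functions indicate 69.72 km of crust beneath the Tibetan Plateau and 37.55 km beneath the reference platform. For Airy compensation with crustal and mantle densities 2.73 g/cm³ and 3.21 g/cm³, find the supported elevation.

Excess crust Δ = 69.72 km − 37.55 km = 32.17 km, split between elevation h and root r with h + r = Δ.
Airy balance ρ_c h = (ρ_m − ρ_c) r gives r = h ρ_c/(ρ_m − ρ_c), so h (1 + ρ_c/(ρ_m − ρ_c)) = Δ, i.e. h = Δ (ρ_m − ρ_c)/ρ_m.
h = 32.17 km × 0.48/3.21 = 4.81 km.

4.81 km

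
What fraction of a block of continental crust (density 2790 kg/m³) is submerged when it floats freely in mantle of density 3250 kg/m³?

Submerged fraction = ρ_obj/ρ_fluid = 2790/3250 = 85.8%.

85.8%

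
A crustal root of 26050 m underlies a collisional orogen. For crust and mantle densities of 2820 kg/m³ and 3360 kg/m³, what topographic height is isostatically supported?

By Archimedes' principle applied to the lithosphere: ρ_c h = (ρ_m − ρ_c) r.
h = r (ρ_m − ρ_c) / ρ_c = 26050 m × (3360 − 2820) / 2820 = 4990 m.

4990 m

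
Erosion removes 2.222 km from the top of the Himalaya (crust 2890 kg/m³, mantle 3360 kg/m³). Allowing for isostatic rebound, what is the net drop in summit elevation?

Rebound u = e ρ_c/ρ_m = 2.222 km × 2890/3360 = 1.911 km.
Net surface drop = e − u = 2.222 km − 1.911 km = e (ρ_m − ρ_c)/ρ_m = 0.311 km.

0.311 km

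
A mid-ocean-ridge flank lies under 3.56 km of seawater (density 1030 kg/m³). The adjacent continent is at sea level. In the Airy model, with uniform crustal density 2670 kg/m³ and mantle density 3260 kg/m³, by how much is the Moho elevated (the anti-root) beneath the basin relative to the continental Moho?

9.9 km

Isostatic balance requires: replacing crust with seawater at the top is compensated by replacing crust with mantle at the base: d (ρ_c − ρ_w) = a (ρ_m − ρ_c).
a = d (ρ_c − ρ_w)/(ρ_m − ρ_c) = 3.56 km × 1640/590 = 9.9 km.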